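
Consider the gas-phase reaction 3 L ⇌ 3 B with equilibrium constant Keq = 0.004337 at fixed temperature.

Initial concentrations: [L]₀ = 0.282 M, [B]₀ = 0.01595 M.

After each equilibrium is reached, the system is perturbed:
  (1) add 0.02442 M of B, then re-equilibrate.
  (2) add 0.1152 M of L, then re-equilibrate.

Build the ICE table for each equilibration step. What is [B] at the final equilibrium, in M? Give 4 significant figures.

Q₀ = 1.8094e-04 vs Keq = 0.004337 ⇒ Q<K, forward
Step 1:
                    L           B
  init          0.282     0.01595
  Δ          -0.02583     0.02583
  eq           0.2562     0.04178
  solve Keq expr → x = 0.008609; check Q = 0.004337
Then add 0.02442 M of B.
Step 2:
                    L           B
  init         0.2562      0.0662
  Δ             0.021      -0.021
  eq           0.2772      0.0452
  solve Keq expr → x = -0.006999; check Q = 0.004337
Then add 0.1152 M of L.
Step 3:
                    L           B
  init         0.3924      0.0452
  Δ          -0.01615     0.01615
  eq           0.3762     0.06135
  solve Keq expr → x = 0.005384; check Q = 0.004337

[B]_eq = 0.06135 M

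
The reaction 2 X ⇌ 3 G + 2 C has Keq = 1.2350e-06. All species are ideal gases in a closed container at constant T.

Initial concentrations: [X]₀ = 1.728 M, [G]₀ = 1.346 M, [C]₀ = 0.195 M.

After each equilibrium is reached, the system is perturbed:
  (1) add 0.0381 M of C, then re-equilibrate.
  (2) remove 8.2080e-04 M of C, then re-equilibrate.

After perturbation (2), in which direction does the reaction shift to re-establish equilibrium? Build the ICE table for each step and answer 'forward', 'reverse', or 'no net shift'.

Direction: forward

Q₀ = 0.03105 vs Keq = 1.2350e-06 ⇒ Q>K, reverse
Step 1:
                   X          G          C
  Initial      1.728      1.346      0.195
  Change       0.193    -0.2896     -0.193
  Equil        1.921      1.056   0.001966
  solve Keq expr → x = -0.09652; check Q = 1.2350e-06
Then add 0.0381 M of C.
Step 2:
                   X          G          C
  Initial      1.921      1.056    0.04007
  Change     0.03789   -0.05683   -0.03789
  Equil        1.959     0.9996   0.002178
  solve Keq expr → x = -0.01894; check Q = 1.2350e-06
Then remove 8.2080e-04 M of C.
Step 3:
                   X          G          C
  Initial      1.959     0.9996   0.001357
  Change  -8.1590e-04   0.001224 8.1590e-04
  Equil        1.958      1.001   0.002173
  solve Keq expr → x = 4.0795e-04; check Q = 1.2350e-06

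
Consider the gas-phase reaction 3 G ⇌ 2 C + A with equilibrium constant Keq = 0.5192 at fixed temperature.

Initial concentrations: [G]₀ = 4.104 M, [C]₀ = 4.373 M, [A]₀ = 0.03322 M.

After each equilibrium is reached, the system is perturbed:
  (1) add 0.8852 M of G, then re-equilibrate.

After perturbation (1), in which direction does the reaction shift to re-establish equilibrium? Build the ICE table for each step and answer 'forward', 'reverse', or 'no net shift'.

Direction: forward

Q₀ = 0.00919 vs Keq = 0.5192 ⇒ Q<K, forward
Step 1:
                  G         C         A
  init        4.104     4.373   0.03322
  Δ          -1.245      0.83     0.415
  eq          2.859     5.203    0.4482
  solve Keq expr → x = 0.415; check Q = 0.5192
Then add 0.8852 M of G.
Step 2:
                  G         C         A
  init        3.744     5.203    0.4482
  Δ         -0.4642    0.3095    0.1547
  eq           3.28     5.512    0.6029
  solve Keq expr → x = 0.1547; check Q = 0.5192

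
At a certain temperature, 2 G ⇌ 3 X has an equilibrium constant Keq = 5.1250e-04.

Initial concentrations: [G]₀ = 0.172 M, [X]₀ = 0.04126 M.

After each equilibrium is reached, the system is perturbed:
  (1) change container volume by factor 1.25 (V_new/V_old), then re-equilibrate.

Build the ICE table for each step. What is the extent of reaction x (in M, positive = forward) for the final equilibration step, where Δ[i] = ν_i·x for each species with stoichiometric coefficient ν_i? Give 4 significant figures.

x = 4.9632e-04 M

Q₀ = 0.002374 vs Keq = 5.1250e-04 ⇒ Q>K, reverse
Step 1:
                   G          X
  Initial      0.172    0.04126
  Change     0.01035   -0.01553
  Equil       0.1824    0.02573
  solve Keq expr → x = -0.005175; check Q = 5.1250e-04
Then change container volume by factor 1.25 (V_new/V_old).
Step 2:
                   G          X
  Initial     0.1459    0.02059
  Change  -9.9264e-04   0.001489
  Equil       0.1449    0.02208
  solve Keq expr → x = 4.9632e-04; check Q = 5.1250e-04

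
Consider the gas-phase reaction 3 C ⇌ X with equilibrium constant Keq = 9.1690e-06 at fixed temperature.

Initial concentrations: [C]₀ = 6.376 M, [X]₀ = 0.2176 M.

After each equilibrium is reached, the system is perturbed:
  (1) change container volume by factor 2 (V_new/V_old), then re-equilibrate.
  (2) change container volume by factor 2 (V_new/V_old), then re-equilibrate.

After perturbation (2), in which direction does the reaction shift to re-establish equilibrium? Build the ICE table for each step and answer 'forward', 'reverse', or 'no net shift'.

Direction: reverse

Q₀ = 8.3949e-04 vs Keq = 9.1690e-06 ⇒ Q>K, reverse
Step 1:
                  C         X
  I           6.376    0.2176
  C          0.6433   -0.2144
  E           7.019  0.003171
  solve Keq expr → x = -0.2144; check Q = 9.1690e-06
Then change container volume by factor 2 (V_new/V_old).
Step 2:
                  C         X
  I            3.51  0.001586
  C        0.003564 -0.001188
  E           3.513 3.9759e-04
  solve Keq expr → x = -0.001188; check Q = 9.1690e-06
Then change container volume by factor 2 (V_new/V_old).
Step 3:
                  C         X
  I           1.757 1.9879e-04
  C       4.4717e-04 -1.4906e-04
  E           1.757 4.9736e-05
  solve Keq expr → x = -1.4906e-04; check Q = 9.1690e-06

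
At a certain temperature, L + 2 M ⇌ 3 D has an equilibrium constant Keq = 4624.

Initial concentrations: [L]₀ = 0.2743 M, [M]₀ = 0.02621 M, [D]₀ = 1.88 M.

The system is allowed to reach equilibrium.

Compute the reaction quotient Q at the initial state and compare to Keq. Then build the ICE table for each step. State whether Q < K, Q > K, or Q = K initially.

Q₀ = 3.5263e+04; Q > K (proceeds reverse)

Q₀ = 3.5263e+04 vs Keq = 4624 ⇒ Q>K, reverse
Step 1:
                   L          M          D
  Initial     0.2743    0.02621       1.88
  Change     0.02015    0.04031   -0.06046
  Equil       0.2945    0.06652       1.82
  solve Keq expr → x = -0.02015; check Q = 4624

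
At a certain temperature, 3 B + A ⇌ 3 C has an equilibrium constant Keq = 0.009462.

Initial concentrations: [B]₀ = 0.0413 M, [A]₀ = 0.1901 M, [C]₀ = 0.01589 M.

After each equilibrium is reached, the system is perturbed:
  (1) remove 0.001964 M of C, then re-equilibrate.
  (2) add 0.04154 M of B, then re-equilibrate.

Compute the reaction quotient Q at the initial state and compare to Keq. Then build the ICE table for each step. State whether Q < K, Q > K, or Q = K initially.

Q₀ = 0.2996 vs Keq = 0.009462 ⇒ Q>K, reverse
Step 1:
                   B          A          C
  Initial     0.0413     0.1901    0.01589
  Change    0.009658   0.003219  -0.009658
  Equil      0.05096     0.1933   0.006232
  solve Keq expr → x = -0.003219; check Q = 0.009462
Then remove 0.001964 M of C.
Step 2:
                   B          A          C
  Initial    0.05096     0.1933   0.004268
  Change   -0.001745 -5.8153e-04   0.001745
  Equil      0.04921     0.1927   0.006013
  solve Keq expr → x = 5.8153e-04; check Q = 0.009462
Then add 0.04154 M of B.
Step 3:
                   B          A          C
  Initial    0.09075     0.1927   0.006013
  Change   -0.004498  -0.001499   0.004498
  Equil      0.08626     0.1912    0.01051
  solve Keq expr → x = 0.001499; check Q = 0.009462

Q₀ = 0.2996; Q > K (proceeds reverse)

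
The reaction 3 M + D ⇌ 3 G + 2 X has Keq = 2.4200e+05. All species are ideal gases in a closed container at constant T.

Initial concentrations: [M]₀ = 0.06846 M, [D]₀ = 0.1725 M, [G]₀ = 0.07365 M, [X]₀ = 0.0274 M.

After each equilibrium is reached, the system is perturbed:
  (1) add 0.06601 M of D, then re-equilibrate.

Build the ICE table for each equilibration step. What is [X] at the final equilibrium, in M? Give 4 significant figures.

[X]_eq = 0.0726 M

Q₀ = 0.005419 vs Keq = 2.4200e+05 ⇒ Q<K, forward
Step 1:
                    M           D           G           X
  I           0.06846      0.1725     0.07365      0.0274
  C          -0.06772    -0.02257     0.06772     0.04514
  E        7.4277e-04      0.1499      0.1414     0.07254
  solve Keq expr → x = 0.02257; check Q = 2.4200e+05
Then add 0.06601 M of D.
Step 2:
                    M           D           G           X
  I        7.4277e-04      0.2159      0.1414     0.07254
  C       -8.4293e-05 -2.8098e-05  8.4293e-05  5.6195e-05
  E        6.5848e-04      0.2159      0.1415      0.0726
  solve Keq expr → x = 2.8098e-05; check Q = 2.4200e+05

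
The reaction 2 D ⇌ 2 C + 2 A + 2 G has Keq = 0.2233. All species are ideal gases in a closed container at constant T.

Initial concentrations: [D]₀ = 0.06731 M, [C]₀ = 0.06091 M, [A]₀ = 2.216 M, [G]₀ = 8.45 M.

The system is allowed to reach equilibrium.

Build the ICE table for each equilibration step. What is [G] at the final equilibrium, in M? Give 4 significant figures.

[G]_eq = 8.392 M

Q₀ = 287.1 vs Keq = 0.2233 ⇒ Q>K, reverse
Step 1:
                  D         C         A         G
  I         0.06731   0.06091     2.216      8.45
  C         0.05765  -0.05765  -0.05765  -0.05765
  E           0.125   0.00326     2.158     8.392
  solve Keq expr → x = -0.02883; check Q = 0.2233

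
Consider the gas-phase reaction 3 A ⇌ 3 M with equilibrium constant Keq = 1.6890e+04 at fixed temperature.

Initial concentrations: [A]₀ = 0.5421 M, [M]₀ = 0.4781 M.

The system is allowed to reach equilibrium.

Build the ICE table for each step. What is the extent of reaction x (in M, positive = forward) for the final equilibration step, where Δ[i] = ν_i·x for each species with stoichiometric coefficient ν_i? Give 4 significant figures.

x = 0.1679 M

Q₀ = 0.686 vs Keq = 1.6890e+04 ⇒ Q<K, forward
Step 1:
                   A          M
  init        0.5421     0.4781
  Δ          -0.5038     0.5038
  eq         0.03827     0.9819
  solve Keq expr → x = 0.1679; check Q = 1.6890e+04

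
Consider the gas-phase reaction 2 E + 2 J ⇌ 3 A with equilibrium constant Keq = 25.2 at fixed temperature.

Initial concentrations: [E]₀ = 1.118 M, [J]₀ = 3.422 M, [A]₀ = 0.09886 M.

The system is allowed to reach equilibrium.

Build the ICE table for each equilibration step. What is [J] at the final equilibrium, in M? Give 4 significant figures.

Q₀ = 6.6011e-05 vs Keq = 25.2 ⇒ Q<K, forward
Step 1:
                    E           J           A
  Initial       1.118       3.422     0.09886
  Change      -0.9627     -0.9627       1.444
  Equil        0.1553       2.459       1.543
  solve Keq expr → x = 0.4814; check Q = 25.2

[J]_eq = 2.459 M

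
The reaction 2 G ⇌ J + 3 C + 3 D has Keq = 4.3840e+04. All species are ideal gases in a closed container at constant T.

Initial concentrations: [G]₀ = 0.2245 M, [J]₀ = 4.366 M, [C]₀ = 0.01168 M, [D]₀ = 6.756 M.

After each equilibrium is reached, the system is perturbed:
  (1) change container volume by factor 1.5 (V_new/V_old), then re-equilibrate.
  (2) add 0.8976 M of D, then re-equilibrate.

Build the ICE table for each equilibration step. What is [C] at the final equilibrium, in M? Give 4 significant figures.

Q₀ = 0.04256 vs Keq = 4.3840e+04 ⇒ Q<K, forward
Step 1:
                    G           J           C           D
  init         0.2245       4.366     0.01168       6.756
  Δ           -0.1933     0.09663      0.2899      0.2899
  eq          0.03125       4.463      0.3016       7.046
  solve Keq expr → x = 0.09663; check Q = 4.3840e+04
Then change container volume by factor 1.5 (V_new/V_old).
Step 2:
                    G           J           C           D
  init        0.02083       2.975       0.201       4.697
  Δ          -0.01216    0.006081     0.01824     0.01824
  eq         0.008671       2.981      0.2193       4.715
  solve Keq expr → x = 0.006081; check Q = 4.3840e+04
Then add 0.8976 M of D.
Step 3:
                    G           J           C           D
  init       0.008671       2.981      0.2193       5.613
  Δ          0.002312   -0.001156   -0.003467   -0.003467
  eq          0.01098        2.98      0.2158        5.61
  solve Keq expr → x = -0.001156; check Q = 4.3840e+04

[C]_eq = 0.2158 M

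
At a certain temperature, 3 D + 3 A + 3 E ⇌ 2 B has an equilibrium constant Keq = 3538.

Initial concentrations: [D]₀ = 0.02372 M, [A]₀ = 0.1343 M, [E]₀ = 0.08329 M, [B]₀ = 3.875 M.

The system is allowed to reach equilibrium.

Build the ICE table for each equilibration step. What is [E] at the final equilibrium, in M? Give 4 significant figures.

[E]_eq = 0.54 M

Q₀ = 8.0388e+11 vs Keq = 3538 ⇒ Q>K, reverse
Step 1:
                   D          A          E          B
  Initial    0.02372     0.1343    0.08329      3.875
  Change      0.4567     0.4567     0.4567    -0.3045
  Equil       0.4804      0.591       0.54      3.571
  solve Keq expr → x = -0.1522; check Q = 3538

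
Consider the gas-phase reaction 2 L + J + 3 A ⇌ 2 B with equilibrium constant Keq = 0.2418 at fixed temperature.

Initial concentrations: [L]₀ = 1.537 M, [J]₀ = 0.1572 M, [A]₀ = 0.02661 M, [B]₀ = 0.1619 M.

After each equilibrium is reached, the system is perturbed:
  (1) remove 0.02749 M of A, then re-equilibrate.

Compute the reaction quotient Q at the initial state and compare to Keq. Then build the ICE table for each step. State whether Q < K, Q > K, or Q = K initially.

Q₀ = 3746; Q > K (proceeds reverse)

Q₀ = 3746 vs Keq = 0.2418 ⇒ Q>K, reverse
Step 1:
                   L          J          A          B
  init         1.537     0.1572    0.02661     0.1619
  Δ           0.1243    0.06214     0.1864    -0.1243
  eq           1.661     0.2193      0.213    0.03762
  solve Keq expr → x = -0.06214; check Q = 0.2418
Then remove 0.02749 M of A.
Step 2:
                   L          J          A          B
  init         1.661     0.2193     0.1855    0.03762
  Δ         0.004921    0.00246   0.007381  -0.004921
  eq           1.666     0.2218     0.1929     0.0327
  solve Keq expr → x = -0.00246; check Q = 0.2418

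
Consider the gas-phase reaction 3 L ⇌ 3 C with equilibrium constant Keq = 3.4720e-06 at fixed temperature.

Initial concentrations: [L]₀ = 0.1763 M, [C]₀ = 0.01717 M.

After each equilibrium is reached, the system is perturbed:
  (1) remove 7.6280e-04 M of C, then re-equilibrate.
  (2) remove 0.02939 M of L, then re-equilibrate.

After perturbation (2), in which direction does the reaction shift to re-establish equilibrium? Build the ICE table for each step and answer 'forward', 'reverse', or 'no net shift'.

Direction: reverse

Q₀ = 9.2375e-04 vs Keq = 3.4720e-06 ⇒ Q>K, reverse
Step 1:
                  L         C
  init       0.1763   0.01717
  Δ         0.01428  -0.01428
  eq         0.1906  0.002886
  solve Keq expr → x = -0.004761; check Q = 3.4720e-06
Then remove 7.6280e-04 M of C.
Step 2:
                  L         C
  init       0.1906  0.002123
  Δ       -7.5142e-04 7.5142e-04
  eq         0.1898  0.002875
  solve Keq expr → x = 2.5047e-04; check Q = 3.4720e-06
Then remove 0.02939 M of L.
Step 3:
                  L         C
  init       0.1604  0.002875
  Δ       4.3840e-04 -4.3840e-04
  eq         0.1609  0.002436
  solve Keq expr → x = -1.4613e-04; check Q = 3.4720e-06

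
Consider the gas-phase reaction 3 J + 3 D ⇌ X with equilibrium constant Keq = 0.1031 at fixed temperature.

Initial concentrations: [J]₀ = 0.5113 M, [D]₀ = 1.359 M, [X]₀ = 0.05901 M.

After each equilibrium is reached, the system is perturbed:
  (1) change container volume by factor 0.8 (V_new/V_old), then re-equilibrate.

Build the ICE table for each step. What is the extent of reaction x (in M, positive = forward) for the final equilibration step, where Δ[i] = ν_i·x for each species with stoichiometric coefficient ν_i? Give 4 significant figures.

Q₀ = 0.1759 vs Keq = 0.1031 ⇒ Q>K, reverse
Step 1:
                   J          D          X
  I           0.5113      1.359    0.05901
  C          0.03764    0.03764   -0.01255
  E           0.5489      1.397    0.04646
  solve Keq expr → x = -0.01255; check Q = 0.1031
Then change container volume by factor 0.8 (V_new/V_old).
Step 2:
                   J          D          X
  I           0.6862      1.746    0.05808
  C          -0.1012    -0.1012    0.03373
  E            0.585      1.645    0.09181
  solve Keq expr → x = 0.03373; check Q = 0.1031

x = 0.03373 M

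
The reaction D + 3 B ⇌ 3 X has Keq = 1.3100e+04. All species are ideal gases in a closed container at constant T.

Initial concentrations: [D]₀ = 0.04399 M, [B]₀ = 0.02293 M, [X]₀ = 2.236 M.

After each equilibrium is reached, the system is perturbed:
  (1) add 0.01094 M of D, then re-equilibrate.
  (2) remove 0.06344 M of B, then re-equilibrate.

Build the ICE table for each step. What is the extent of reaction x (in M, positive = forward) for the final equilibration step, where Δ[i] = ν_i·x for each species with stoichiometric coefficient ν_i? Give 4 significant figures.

x = -0.01684 M

Q₀ = 2.1079e+07 vs Keq = 1.3100e+04 ⇒ Q>K, reverse
Step 1:
                   D          B          X
  I          0.04399    0.02293      2.236
  C          0.05551     0.1665    -0.1665
  E           0.0995     0.1895      2.069
  solve Keq expr → x = -0.05551; check Q = 1.3100e+04
Then add 0.01094 M of D.
Step 2:
                   D          B          X
  I           0.1104     0.1895      2.069
  C        -0.001693  -0.005079   0.005079
  E           0.1087     0.1844      2.075
  solve Keq expr → x = 0.001693; check Q = 1.3100e+04
Then remove 0.06344 M of B.
Step 3:
                   D          B          X
  I           0.1087     0.1209      2.075
  C          0.01684    0.05052   -0.05052
  E           0.1256     0.1715      2.024
  solve Keq expr → x = -0.01684; check Q = 1.3100e+04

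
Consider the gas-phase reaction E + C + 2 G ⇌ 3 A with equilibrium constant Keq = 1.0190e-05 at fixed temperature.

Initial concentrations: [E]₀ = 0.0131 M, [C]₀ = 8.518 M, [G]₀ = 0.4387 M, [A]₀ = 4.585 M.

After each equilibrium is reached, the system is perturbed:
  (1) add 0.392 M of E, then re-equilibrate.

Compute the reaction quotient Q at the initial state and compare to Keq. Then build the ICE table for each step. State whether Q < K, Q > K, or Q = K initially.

Q₀ = 4488 vs Keq = 1.0190e-05 ⇒ Q>K, reverse
Step 1:
                    E           C           G           A
  init         0.0131       8.518      0.4387       4.585
  Δ             1.488       1.488       2.976      -4.464
  eq            1.501       10.01       3.415      0.1213
  solve Keq expr → x = -1.488; check Q = 1.0190e-05
Then add 0.392 M of E.
Step 2:
                    E           C           G           A
  init          1.893       10.01       3.415      0.1213
  Δ         -0.003168   -0.003168   -0.006336    0.009504
  eq             1.89          10       3.408      0.1308
  solve Keq expr → x = 0.003168; check Q = 1.0190e-05

Q₀ = 4488; Q > K (proceeds reverse)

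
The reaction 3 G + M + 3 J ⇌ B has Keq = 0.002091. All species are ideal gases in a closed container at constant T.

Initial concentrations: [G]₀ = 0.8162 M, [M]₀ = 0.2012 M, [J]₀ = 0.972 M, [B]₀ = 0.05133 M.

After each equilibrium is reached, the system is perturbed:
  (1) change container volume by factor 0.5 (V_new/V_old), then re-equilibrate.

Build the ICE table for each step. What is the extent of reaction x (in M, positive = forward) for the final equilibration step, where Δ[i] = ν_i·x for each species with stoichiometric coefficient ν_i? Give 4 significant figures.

Q₀ = 0.5109 vs Keq = 0.002091 ⇒ Q>K, reverse
Step 1:
                  G         M         J         B
  I          0.8162    0.2012     0.972   0.05133
  C           0.152   0.05065     0.152  -0.05065
  E          0.9682    0.2519     1.124 6.7854e-04
  solve Keq expr → x = -0.05065; check Q = 0.002091
Then change container volume by factor 0.5 (V_new/V_old).
Step 2:
                  G         M         J         B
  I           1.936    0.5037     2.248  0.001357
  C         -0.1473   -0.0491   -0.1473    0.0491
  E           1.789    0.4546     2.101   0.05045
  solve Keq expr → x = 0.0491; check Q = 0.002091

x = 0.0491 M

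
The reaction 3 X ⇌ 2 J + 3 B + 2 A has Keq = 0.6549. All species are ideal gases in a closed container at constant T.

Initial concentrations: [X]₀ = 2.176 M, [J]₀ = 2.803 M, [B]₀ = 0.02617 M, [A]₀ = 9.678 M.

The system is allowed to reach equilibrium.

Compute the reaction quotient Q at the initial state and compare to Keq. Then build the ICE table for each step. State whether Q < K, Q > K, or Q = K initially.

Q₀ = 0.00128; Q < K (proceeds forward)

Q₀ = 0.00128 vs Keq = 0.6549 ⇒ Q<K, forward
Step 1:
                   X          J          B          A
  Initial      2.176      2.803    0.02617      9.678
  Change     -0.1614     0.1076     0.1614     0.1076
  Equil        2.015      2.911     0.1876      9.786
  solve Keq expr → x = 0.0538; check Q = 0.6549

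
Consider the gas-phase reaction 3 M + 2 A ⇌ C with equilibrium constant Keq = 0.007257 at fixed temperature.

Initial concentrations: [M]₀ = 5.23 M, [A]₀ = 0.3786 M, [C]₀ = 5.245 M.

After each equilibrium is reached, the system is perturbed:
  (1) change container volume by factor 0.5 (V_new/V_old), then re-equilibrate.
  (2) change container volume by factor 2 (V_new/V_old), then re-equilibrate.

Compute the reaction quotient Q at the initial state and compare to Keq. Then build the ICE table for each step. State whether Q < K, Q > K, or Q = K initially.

Q₀ = 0.2558 vs Keq = 0.007257 ⇒ Q>K, reverse
Step 1:
                    M           A           C
  I              5.23      0.3786       5.245
  C             1.583       1.055     -0.5276
  E             6.813       1.434       4.717
  solve Keq expr → x = -0.5276; check Q = 0.007257
Then change container volume by factor 0.5 (V_new/V_old).
Step 2:
                    M           A           C
  I             13.63       2.868       9.435
  C            -2.727      -1.818      0.9091
  E              10.9       1.049       10.34
  solve Keq expr → x = 0.9091; check Q = 0.007257
Then change container volume by factor 2 (V_new/V_old).
Step 3:
                    M           A           C
  I             5.449      0.5247       5.172
  C             1.364      0.9091     -0.4546
  E             6.813       1.434       4.717
  solve Keq expr → x = -0.4546; check Q = 0.007257

Q₀ = 0.2558; Q > K (proceeds reverse)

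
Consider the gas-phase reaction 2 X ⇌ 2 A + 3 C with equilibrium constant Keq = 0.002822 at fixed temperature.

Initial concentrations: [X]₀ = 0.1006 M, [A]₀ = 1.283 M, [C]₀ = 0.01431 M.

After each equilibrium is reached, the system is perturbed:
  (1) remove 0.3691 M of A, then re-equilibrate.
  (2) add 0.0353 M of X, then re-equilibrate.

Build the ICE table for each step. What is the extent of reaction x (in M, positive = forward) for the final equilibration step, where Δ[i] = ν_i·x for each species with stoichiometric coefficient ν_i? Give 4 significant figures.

x = 0.002138 M

Q₀ = 4.7662e-04 vs Keq = 0.002822 ⇒ Q<K, forward
Step 1:
                  X         A         C
  Initial    0.1006     1.283   0.01431
  Change  -0.006866  0.006866    0.0103
  Equil     0.09373      1.29   0.02461
  solve Keq expr → x = 0.003433; check Q = 0.002822
Then remove 0.3691 M of A.
Step 2:
                  X         A         C
  Initial   0.09373    0.9208   0.02461
  Change  -0.003559  0.003559  0.005339
  Equil     0.09018    0.9243   0.02995
  solve Keq expr → x = 0.00178; check Q = 0.002822
Then add 0.0353 M of X.
Step 3:
                  X         A         C
  Initial    0.1255    0.9243   0.02995
  Change  -0.004276  0.004276  0.006413
  Equil      0.1212    0.9286   0.03636
  solve Keq expr → x = 0.002138; check Q = 0.002822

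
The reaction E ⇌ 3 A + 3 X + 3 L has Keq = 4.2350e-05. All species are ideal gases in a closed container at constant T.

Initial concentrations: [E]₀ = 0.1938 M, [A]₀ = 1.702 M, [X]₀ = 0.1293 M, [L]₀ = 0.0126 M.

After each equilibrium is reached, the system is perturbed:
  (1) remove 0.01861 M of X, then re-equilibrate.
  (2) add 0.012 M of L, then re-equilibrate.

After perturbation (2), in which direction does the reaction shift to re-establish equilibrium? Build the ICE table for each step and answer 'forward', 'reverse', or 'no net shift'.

Q₀ = 1.1001e-07 vs Keq = 4.2350e-05 ⇒ Q<K, forward
Step 1:
                  E         A         X         L
  init       0.1938     1.702    0.1293    0.0126
  Δ         -0.0166    0.0498    0.0498    0.0498
  eq         0.1772     1.752    0.1791    0.0624
  solve Keq expr → x = 0.0166; check Q = 4.2350e-05
Then remove 0.01861 M of X.
Step 2:
                  E         A         X         L
  init       0.1772     1.752    0.1605    0.0624
  Δ       -0.001606  0.004817  0.004817  0.004817
  eq         0.1756     1.757    0.1653   0.06722
  solve Keq expr → x = 0.001606; check Q = 4.2350e-05
Then add 0.012 M of L.
Step 3:
                  E         A         X         L
  init       0.1756     1.757    0.1653   0.07922
  Δ        0.002645 -0.007936 -0.007936 -0.007936
  eq         0.1782     1.749    0.1574   0.07128
  solve Keq expr → x = -0.002645; check Q = 4.2350e-05

Direction: reverse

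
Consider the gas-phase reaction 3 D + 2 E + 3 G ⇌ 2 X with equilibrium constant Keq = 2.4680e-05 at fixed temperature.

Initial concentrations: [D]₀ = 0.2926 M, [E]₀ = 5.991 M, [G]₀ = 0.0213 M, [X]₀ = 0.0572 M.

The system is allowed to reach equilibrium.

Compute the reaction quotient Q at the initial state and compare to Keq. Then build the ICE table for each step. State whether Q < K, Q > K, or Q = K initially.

Q₀ = 376.6 vs Keq = 2.4680e-05 ⇒ Q>K, reverse
Step 1:
                   D          E          G          X
  init        0.2926      5.991     0.0213     0.0572
  Δ          0.08543    0.05696    0.08543   -0.05696
  eq           0.378      6.048     0.1067 2.4352e-04
  solve Keq expr → x = -0.02848; check Q = 2.4680e-05

Q₀ = 376.6; Q > K (proceeds reverse)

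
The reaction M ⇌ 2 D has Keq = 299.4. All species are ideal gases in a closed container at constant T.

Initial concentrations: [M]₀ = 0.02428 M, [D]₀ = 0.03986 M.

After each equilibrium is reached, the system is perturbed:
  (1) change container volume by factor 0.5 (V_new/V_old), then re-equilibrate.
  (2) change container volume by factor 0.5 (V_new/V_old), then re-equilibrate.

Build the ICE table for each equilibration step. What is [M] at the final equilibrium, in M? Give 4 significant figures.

[M]_eq = 4.1584e-04 M

Q₀ = 0.06544 vs Keq = 299.4 ⇒ Q<K, forward
Step 1:
                   M          D
  I          0.02428    0.03986
  C         -0.02425    0.04851
  E       2.6082e-05    0.08837
  solve Keq expr → x = 0.02425; check Q = 299.4
Then change container volume by factor 0.5 (V_new/V_old).
Step 2:
                   M          D
  I       5.2163e-05     0.1767
  C       5.2041e-05 -1.0408e-04
  E       1.0420e-04     0.1766
  solve Keq expr → x = -5.2041e-05; check Q = 299.4
Then change container volume by factor 0.5 (V_new/V_old).
Step 3:
                   M          D
  I       2.0841e-04     0.3533
  C       2.0743e-04 -4.1486e-04
  E       4.1584e-04     0.3528
  solve Keq expr → x = -2.0743e-04; check Q = 299.4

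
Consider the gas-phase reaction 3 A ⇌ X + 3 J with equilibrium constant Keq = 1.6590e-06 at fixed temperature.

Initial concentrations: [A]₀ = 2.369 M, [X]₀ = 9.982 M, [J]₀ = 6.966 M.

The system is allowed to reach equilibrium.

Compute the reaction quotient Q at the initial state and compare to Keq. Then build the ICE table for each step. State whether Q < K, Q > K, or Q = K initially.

Q₀ = 253.8; Q > K (proceeds reverse)

Q₀ = 253.8 vs Keq = 1.6590e-06 ⇒ Q>K, reverse
Step 1:
                    A           X           J
  I             2.369       9.982       6.966
  C              6.91      -2.303       -6.91
  E             9.279       7.679     0.05568
  solve Keq expr → x = -2.303; check Q = 1.6590e-06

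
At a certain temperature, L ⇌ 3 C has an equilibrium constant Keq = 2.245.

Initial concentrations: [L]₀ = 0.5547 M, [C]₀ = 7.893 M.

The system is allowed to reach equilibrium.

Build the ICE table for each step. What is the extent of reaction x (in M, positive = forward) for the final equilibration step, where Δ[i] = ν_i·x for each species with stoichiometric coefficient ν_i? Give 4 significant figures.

Q₀ = 886.5 vs Keq = 2.245 ⇒ Q>K, reverse
Step 1:
                  L         C
  Initial    0.5547     7.893
  Change      2.032    -6.096
  Equil       2.587     1.797
  solve Keq expr → x = -2.032; check Q = 2.245

x = -2.032 M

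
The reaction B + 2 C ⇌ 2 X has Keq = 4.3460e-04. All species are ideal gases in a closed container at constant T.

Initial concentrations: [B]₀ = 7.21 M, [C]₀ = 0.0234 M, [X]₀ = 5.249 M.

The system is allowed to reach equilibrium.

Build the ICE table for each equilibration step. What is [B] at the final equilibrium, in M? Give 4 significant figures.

[B]_eq = 9.674 M

Q₀ = 6979 vs Keq = 4.3460e-04 ⇒ Q>K, reverse
Step 1:
                   B          C          X
  I             7.21     0.0234      5.249
  C            2.464      4.928     -4.928
  E            9.674      4.951      0.321
  solve Keq expr → x = -2.464; check Q = 4.3460e-04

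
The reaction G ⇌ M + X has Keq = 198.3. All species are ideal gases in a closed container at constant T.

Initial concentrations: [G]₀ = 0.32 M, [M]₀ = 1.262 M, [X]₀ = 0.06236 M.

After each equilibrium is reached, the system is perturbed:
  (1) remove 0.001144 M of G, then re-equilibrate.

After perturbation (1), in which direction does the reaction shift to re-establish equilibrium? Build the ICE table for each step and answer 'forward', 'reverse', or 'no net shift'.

Q₀ = 0.2459 vs Keq = 198.3 ⇒ Q<K, forward
Step 1:
                   G          M          X
  I             0.32      1.262    0.06236
  C           -0.317      0.317      0.317
  E         0.003021      1.579     0.3793
  solve Keq expr → x = 0.317; check Q = 198.3
Then remove 0.001144 M of G.
Step 2:
                   G          M          X
  I         0.001877      1.579     0.3793
  C         0.001133  -0.001133  -0.001133
  E         0.003009      1.578     0.3782
  solve Keq expr → x = -0.001133; check Q = 198.3

Direction: reverse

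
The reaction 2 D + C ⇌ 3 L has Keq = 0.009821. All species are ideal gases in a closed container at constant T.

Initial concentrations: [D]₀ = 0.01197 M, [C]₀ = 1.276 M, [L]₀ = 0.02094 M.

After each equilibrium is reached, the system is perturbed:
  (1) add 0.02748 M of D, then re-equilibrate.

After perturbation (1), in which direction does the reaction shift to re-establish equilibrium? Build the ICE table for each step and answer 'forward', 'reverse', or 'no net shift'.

Q₀ = 0.05022 vs Keq = 0.009821 ⇒ Q>K, reverse
Step 1:
                   D          C          L
  init       0.01197      1.276    0.02094
  Δ         0.004096   0.002048  -0.006143
  eq         0.01607      1.278     0.0148
  solve Keq expr → x = -0.002048; check Q = 0.009821
Then add 0.02748 M of D.
Step 2:
                   D          C          L
  init       0.04355      1.278     0.0148
  Δ        -0.007139  -0.003569    0.01071
  eq         0.03641      1.274     0.0255
  solve Keq expr → x = 0.003569; check Q = 0.009821

Direction: forward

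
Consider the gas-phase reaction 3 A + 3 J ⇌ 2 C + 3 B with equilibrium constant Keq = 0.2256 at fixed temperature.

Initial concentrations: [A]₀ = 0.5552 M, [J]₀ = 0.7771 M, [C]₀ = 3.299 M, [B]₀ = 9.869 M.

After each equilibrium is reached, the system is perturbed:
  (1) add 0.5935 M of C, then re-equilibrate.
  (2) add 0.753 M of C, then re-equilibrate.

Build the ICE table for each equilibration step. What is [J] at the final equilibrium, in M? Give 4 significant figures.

[J]_eq = 4.341 M

Q₀ = 1.3026e+05 vs Keq = 0.2256 ⇒ Q>K, reverse
Step 1:
                   A          J          C          B
  Initial     0.5552     0.7771      3.299      9.869
  Change           3          3         -2         -3
  Equil        3.556      3.777      1.299      6.869
  solve Keq expr → x = -1; check Q = 0.2256
Then add 0.5935 M of C.
Step 2:
                   A          J          C          B
  Initial      3.556      3.777      1.892      6.869
  Change      0.2721     0.2721    -0.1814    -0.2721
  Equil        3.828       4.05      1.711      6.597
  solve Keq expr → x = -0.0907; check Q = 0.2256
Then add 0.753 M of C.
Step 3:
                   A          J          C          B
  Initial      3.828       4.05      2.464      6.597
  Change      0.2918     0.2918    -0.1946    -0.2918
  Equil         4.12      4.341      2.269      6.305
  solve Keq expr → x = -0.09728; check Q = 0.2256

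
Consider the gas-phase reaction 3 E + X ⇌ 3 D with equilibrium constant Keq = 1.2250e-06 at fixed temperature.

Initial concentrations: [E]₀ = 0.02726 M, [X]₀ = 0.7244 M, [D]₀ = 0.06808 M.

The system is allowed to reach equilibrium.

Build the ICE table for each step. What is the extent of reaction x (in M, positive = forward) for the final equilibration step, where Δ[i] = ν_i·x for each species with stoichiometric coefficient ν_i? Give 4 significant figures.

Q₀ = 21.5 vs Keq = 1.2250e-06 ⇒ Q>K, reverse
Step 1:
                   E          X          D
  Initial    0.02726     0.7244    0.06808
  Change     0.06716    0.02239   -0.06716
  Equil      0.09442     0.7468 9.1662e-04
  solve Keq expr → x = -0.02239; check Q = 1.2250e-06

x = -0.02239 M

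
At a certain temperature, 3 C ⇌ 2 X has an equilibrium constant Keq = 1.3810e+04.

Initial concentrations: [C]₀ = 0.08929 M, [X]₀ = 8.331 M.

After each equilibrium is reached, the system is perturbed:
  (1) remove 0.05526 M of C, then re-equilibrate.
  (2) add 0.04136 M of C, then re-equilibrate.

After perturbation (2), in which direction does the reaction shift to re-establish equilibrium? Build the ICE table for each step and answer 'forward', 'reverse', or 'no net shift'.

Q₀ = 9.7496e+04 vs Keq = 1.3810e+04 ⇒ Q>K, reverse
Step 1:
                    C           X
  Initial     0.08929       8.331
  Change      0.08126    -0.05417
  Equil        0.1705       8.277
  solve Keq expr → x = -0.02709; check Q = 1.3810e+04
Then remove 0.05526 M of C.
Step 2:
                    C           X
  Initial      0.1153       8.277
  Change      0.05476    -0.03651
  Equil          0.17        8.24
  solve Keq expr → x = -0.01825; check Q = 1.3810e+04
Then add 0.04136 M of C.
Step 3:
                    C           X
  Initial      0.2114        8.24
  Change     -0.04098     0.02732
  Equil        0.1704       8.268
  solve Keq expr → x = 0.01366; check Q = 1.3810e+04

Direction: forward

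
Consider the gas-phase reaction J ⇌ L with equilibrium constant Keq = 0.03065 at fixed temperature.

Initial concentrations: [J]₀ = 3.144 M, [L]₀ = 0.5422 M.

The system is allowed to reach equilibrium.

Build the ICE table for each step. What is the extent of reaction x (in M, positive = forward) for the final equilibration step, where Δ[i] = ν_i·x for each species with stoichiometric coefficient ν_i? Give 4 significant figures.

Q₀ = 0.1725 vs Keq = 0.03065 ⇒ Q>K, reverse
Step 1:
                    J           L
  init          3.144      0.5422
  Δ            0.4326     -0.4326
  eq            3.577      0.1096
  solve Keq expr → x = -0.4326; check Q = 0.03065

x = -0.4326 M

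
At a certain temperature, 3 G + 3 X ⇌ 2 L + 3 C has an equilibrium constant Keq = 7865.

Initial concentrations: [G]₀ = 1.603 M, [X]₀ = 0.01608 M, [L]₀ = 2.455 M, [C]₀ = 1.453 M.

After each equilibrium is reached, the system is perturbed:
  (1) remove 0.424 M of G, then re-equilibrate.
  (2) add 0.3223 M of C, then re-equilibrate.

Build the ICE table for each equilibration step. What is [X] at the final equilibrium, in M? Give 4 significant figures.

Q₀ = 1.0795e+06 vs Keq = 7865 ⇒ Q>K, reverse
Step 1:
                    G           X           L           C
  init          1.603     0.01608       2.455       1.453
  Δ           0.05976     0.05976    -0.03984    -0.05976
  eq            1.663     0.07584       2.415       1.393
  solve Keq expr → x = -0.01992; check Q = 7865
Then remove 0.424 M of G.
Step 2:
                    G           X           L           C
  init          1.239     0.07584       2.415       1.393
  Δ           0.02218     0.02218    -0.01478    -0.02218
  eq            1.261     0.09802         2.4       1.371
  solve Keq expr → x = -0.007392; check Q = 7865
Then add 0.3223 M of C.
Step 3:
                    G           X           L           C
  init          1.261     0.09802         2.4       1.693
  Δ           0.01942     0.01942    -0.01294    -0.01942
  eq             1.28      0.1174       2.387       1.674
  solve Keq expr → x = -0.006472; check Q = 7865

[X]_eq = 0.1174 M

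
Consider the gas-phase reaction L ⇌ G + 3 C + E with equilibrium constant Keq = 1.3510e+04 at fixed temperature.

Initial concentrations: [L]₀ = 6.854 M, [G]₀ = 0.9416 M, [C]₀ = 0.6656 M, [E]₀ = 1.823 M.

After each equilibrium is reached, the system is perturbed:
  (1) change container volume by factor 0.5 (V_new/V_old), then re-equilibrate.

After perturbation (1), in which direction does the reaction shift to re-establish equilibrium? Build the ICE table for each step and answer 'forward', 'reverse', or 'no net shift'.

Direction: reverse

Q₀ = 0.07385 vs Keq = 1.3510e+04 ⇒ Q<K, forward
Step 1:
                  L         G         C         E
  I           6.854    0.9416    0.6656     1.823
  C          -3.714     3.714     11.14     3.714
  E            3.14     4.655     11.81     5.537
  solve Keq expr → x = 3.714; check Q = 1.3510e+04
Then change container volume by factor 0.5 (V_new/V_old).
Step 2:
                  L         G         C         E
  I            6.28     9.311     23.61     11.07
  C           3.232    -3.232    -9.696    -3.232
  E           9.512     6.079     13.92     7.842
  solve Keq expr → x = -3.232; check Q = 1.3510e+04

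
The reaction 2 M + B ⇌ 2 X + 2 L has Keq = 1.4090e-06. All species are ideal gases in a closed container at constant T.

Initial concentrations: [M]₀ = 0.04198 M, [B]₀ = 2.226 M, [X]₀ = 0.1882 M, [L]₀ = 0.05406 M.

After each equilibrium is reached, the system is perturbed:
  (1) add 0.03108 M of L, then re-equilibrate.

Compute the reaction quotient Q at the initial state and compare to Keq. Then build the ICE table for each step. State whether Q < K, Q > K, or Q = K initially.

Q₀ = 0.02639 vs Keq = 1.4090e-06 ⇒ Q>K, reverse
Step 1:
                    M           B           X           L
  init        0.04198       2.226      0.1882     0.05406
  Δ           0.05281     0.02641    -0.05281    -0.05281
  eq          0.09479       2.252      0.1354    0.001247
  solve Keq expr → x = -0.02641; check Q = 1.4090e-06
Then add 0.03108 M of L.
Step 2:
                    M           B           X           L
  init        0.09479       2.252      0.1354     0.03233
  Δ            0.0302      0.0151     -0.0302     -0.0302
  eq            0.125       2.268      0.1052    0.002124
  solve Keq expr → x = -0.0151; check Q = 1.4090e-06

Q₀ = 0.02639; Q > K (proceeds reverse)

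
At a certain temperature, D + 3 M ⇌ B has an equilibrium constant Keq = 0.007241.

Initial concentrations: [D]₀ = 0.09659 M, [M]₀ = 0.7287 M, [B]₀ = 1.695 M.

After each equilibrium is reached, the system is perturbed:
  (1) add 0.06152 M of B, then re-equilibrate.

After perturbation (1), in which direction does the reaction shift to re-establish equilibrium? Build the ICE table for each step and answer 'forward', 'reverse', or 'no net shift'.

Direction: reverse

Q₀ = 45.35 vs Keq = 0.007241 ⇒ Q>K, reverse
Step 1:
                    D           M           B
  init        0.09659      0.7287       1.695
  Δ              1.11       3.331       -1.11
  eq            1.207        4.06      0.5847
  solve Keq expr → x = -1.11; check Q = 0.007241
Then add 0.06152 M of B.
Step 2:
                    D           M           B
  init          1.207        4.06      0.6462
  Δ           0.02177     0.06532    -0.02177
  eq            1.229       4.125      0.6244
  solve Keq expr → x = -0.02177; check Q = 0.007241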